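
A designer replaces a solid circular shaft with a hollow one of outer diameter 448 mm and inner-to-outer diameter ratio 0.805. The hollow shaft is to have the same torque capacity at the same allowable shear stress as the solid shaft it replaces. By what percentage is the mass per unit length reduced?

Equal τ_max and T ⇒ the solid shaft needs d_s³ = d_o³(1−k⁴), so d_s = 448·(1−0.805⁴)^(1/3) = 373.6 mm.
Area ratio A_h/A_s = d_o²(1−k²)/d_s² = (1−k²)/(1−k⁴)^(2/3) = 0.5061.
Mass saving = 1 − 0.5061 = 49.4 %.

49.4 %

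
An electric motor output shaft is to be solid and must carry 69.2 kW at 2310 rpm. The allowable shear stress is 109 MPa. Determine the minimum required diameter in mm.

ω = 2π·2310/60 = 241.9 rad/s, so T = P/ω = 69.2×10³ / 241.9 = 286.1 N·m.
For a solid shaft τ_max = 16T/(πd³), so d = (16T/(π τ_allow))^(1/3) = (16·286.1/(π·1.09×10^8))^(1/3) = 0.02373 m.

23.7 mm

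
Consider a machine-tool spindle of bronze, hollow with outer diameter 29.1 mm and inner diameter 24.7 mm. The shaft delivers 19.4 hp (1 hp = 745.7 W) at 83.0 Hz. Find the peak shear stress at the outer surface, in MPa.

ω = 2π·83.0 = 521.5 rad/s, so T = P/ω = 19.4×745.7 / 521.5 = 27.74 N·m.
J = π(d_o⁴ − d_i⁴)/32 = π(0.0291⁴ − 0.0247⁴)/32 = 3.386×10^-8 m⁴.
τ_max = T·r/J = 27.74 × 0.0146 / 3.386×10^-8 = 1.192×10^7 Pa.

11.9 MPa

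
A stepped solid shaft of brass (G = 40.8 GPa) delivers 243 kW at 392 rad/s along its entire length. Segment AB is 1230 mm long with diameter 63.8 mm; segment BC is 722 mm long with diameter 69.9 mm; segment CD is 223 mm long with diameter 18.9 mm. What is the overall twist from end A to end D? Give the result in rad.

ω = 392 rad/s, so T = P/ω = 243×10³ / 392.0 = 619.9 N·m.
J_AB = π(0.0638)⁴/32 = 1.63×10^-6 m⁴; J_BC = π(0.0699)⁴/32 = 2.34×10^-6 m⁴; J_CD = π(0.0189)⁴/32 = 1.25×10^-8 m⁴.
θ = (T/G)·Σ L_i/J_i = (619.9/40.8×10⁹)·(1.23/1.63×10^-6 + 0.722/2.34×10^-6 + 0.223/1.25×10^-8) = 0.2866 rad.

0.287 rad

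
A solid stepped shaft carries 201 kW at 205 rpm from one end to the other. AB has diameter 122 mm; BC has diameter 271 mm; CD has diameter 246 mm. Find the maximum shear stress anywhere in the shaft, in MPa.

ω = 2π·205/60 = 21.47 rad/s, so T = P/ω = 201×10³ / 21.47 = 9363 N·m.
Under the same torque, τ_max = 16T/(πd³) is largest where d is smallest — segment AB (d = 122 mm).
τ_max = 16·9363/(π·(0.122)³) = 2.626×10^7 Pa.

26.3 MPa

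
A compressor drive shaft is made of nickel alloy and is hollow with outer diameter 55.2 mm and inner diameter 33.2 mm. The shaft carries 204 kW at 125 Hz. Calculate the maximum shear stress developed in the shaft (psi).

ω = 2π·125 = 785.4 rad/s, so T = P/ω = 204×10³ / 785.4 = 259.7 N·m.
J = π(d_o⁴ − d_i⁴)/32 = π(0.0552⁴ − 0.0332⁴)/32 = 7.922×10^-7 m⁴.
τ_max = T·r/J = 259.7 × 0.0276 / 7.922×10^-7 = 9.049×10^6 Pa.

1310 psi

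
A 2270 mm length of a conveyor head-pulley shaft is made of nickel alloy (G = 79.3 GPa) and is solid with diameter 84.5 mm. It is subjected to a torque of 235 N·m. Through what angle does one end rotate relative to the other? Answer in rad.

J = πd⁴/32 = π(0.0845)⁴/32 = 5.005×10^-6 m⁴.
θ = T·L/(G·J) = 235.0 × 2.27 / (79.3×10⁹ × 5.005×10^-6) = 1.344×10^-3 rad.

0.00134 rad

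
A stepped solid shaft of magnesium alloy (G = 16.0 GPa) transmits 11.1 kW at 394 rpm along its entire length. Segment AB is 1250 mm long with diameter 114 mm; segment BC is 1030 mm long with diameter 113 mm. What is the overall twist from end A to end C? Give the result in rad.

0.00235 rad

ω = 2π·394/60 = 41.26 rad/s, so T = P/ω = 11.1×10³ / 41.26 = 269.0 N·m.
J_AB = π(0.114)⁴/32 = 1.66×10^-5 m⁴; J_BC = π(0.113)⁴/32 = 1.60×10^-5 m⁴.
θ = (T/G)·Σ L_i/J_i = (269.0/16.0×10⁹)·(1.25/1.66×10^-5 + 1.03/1.60×10^-5) = 2.349×10^-3 rad.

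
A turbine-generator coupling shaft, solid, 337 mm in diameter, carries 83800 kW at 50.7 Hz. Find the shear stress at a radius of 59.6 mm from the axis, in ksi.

ω = 2π·50.7 = 318.6 rad/s, so T = P/ω = 83800×10³ / 318.6 = 263100 N·m.
J = πd⁴/32 = π(0.337)⁴/32 = 1.266×10^-3 m⁴.
Shear stress varies linearly with radius: τ = T·r/J = 263100 × 0.0596 / 1.266×10^-3 = 1.238×10^7 Pa.

1.80 ksi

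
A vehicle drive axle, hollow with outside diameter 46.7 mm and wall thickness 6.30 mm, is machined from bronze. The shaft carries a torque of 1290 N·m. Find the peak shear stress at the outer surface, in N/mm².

J = π(d_o⁴ − d_i⁴)/32 = π(0.0467⁴ − 0.0341⁴)/32 = 3.342×10^-7 m⁴.
τ_max = T·r/J = 1290 × 0.0234 / 3.342×10^-7 = 9.013×10^7 Pa.

90.1 N/mm²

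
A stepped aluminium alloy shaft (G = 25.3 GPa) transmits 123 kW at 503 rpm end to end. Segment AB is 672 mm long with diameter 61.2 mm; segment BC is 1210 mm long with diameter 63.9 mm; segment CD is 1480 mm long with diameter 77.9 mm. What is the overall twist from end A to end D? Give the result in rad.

0.151 rad

ω = 2π·503/60 = 52.67 rad/s, so T = P/ω = 123×10³ / 52.67 = 2335 N·m.
J_AB = π(0.0612)⁴/32 = 1.38×10^-6 m⁴; J_BC = π(0.0639)⁴/32 = 1.64×10^-6 m⁴; J_CD = π(0.0779)⁴/32 = 3.62×10^-6 m⁴.
θ = (T/G)·Σ L_i/J_i = (2335/25.3×10⁹)·(0.672/1.38×10^-6 + 1.21/1.64×10^-6 + 1.48/3.62×10^-6) = 0.1510 rad.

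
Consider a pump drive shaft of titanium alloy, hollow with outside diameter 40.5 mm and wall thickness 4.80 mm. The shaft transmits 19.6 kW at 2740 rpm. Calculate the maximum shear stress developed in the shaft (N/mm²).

7.92 N/mm²

ω = 2π·2740/60 = 286.9 rad/s, so T = P/ω = 19.6×10³ / 286.9 = 68.31 N·m.
J = π(d_o⁴ − d_i⁴)/32 = π(0.0405⁴ − 0.0309⁴)/32 = 1.746×10^-7 m⁴.
τ_max = T·r/J = 68.31 × 0.0203 / 1.746×10^-7 = 7.921×10^6 Pa.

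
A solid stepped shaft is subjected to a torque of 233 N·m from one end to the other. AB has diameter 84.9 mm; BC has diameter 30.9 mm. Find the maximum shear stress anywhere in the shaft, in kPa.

40200 kPa

Under the same torque, τ_max = 16T/(πd³) is largest where d is smallest — segment BC (d = 30.9 mm).
τ_max = 16·233.0/(π·(0.0309)³) = 4.022×10^7 Pa.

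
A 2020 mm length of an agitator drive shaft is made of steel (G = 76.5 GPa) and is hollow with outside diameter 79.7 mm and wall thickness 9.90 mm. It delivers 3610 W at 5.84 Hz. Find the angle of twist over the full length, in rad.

9.63e-4 rad

ω = 2π·5.84 = 36.69 rad/s, so T = P/ω = 3610 / 36.69 = 98.38 N·m.
J = π(d_o⁴ − d_i⁴)/32 = π(0.0797⁴ − 0.0599⁴)/32 = 2.697×10^-6 m⁴.
θ = T·L/(G·J) = 98.38 × 2.02 / (76.5×10⁹ × 2.697×10^-6) = 9.631×10^-4 rad.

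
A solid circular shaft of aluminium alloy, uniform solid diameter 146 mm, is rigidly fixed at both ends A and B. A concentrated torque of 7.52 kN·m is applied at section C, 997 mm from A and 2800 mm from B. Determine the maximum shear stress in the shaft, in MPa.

With uniform GJ and both ends fixed, compatibility θ_AC = θ_CB gives T_A·a = T_B·b, together with T_A + T_B = T₀.
T_A = T₀·b/(a+b) = 7520·2800/3797 = 5545 N·m; T_B = 1975 N·m.
τ in each portion: τ_AC = 9.08×10^6 Pa, τ_CB = 3.23×10^6 Pa; maximum is in AC.
τ_max = T_AC·r/J = 5545·0.0730/4.46×10^-5 = 9.075×10^6 Pa.

9.08 MPa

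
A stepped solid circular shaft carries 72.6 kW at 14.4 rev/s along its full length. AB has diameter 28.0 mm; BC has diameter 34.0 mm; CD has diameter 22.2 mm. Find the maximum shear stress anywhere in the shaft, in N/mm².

ω = 2π·14.4 = 90.48 rad/s, so T = P/ω = 72.6×10³ / 90.48 = 802.4 N·m.
Under the same torque, τ_max = 16T/(πd³) is largest where d is smallest — segment CD (d = 22.2 mm).
τ_max = 16·802.4/(π·(0.0222)³) = 3.735×10^8 Pa.

374 N/mm²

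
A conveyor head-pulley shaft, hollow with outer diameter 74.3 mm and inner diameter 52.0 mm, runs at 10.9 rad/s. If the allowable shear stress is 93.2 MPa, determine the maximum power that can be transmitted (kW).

62.2 kW

J = π(d_o⁴ − d_i⁴)/32 = π(0.0743⁴ − 0.0520⁴)/32 = 2.274×10^-6 m⁴.
T_max = τ_allow·J/r = 9.32×10^7 × 2.274×10^-6 / 0.0371 = 5705 N·m.
ω = 10.9 rad/s, so P_max = T_max·ω = 6.219×10^4 W.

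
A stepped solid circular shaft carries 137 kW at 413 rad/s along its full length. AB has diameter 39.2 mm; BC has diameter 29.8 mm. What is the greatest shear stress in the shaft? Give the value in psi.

ω = 413 rad/s, so T = P/ω = 137×10³ / 413.0 = 331.7 N·m.
Under the same torque, τ_max = 16T/(πd³) is largest where d is smallest — segment BC (d = 29.8 mm).
τ_max = 16·331.7/(π·(0.0298)³) = 6.384×10^7 Pa.

9260 psi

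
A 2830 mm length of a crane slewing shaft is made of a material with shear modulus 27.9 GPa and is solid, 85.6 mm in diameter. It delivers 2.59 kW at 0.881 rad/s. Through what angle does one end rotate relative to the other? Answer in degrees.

ω = 0.881 rad/s, so T = P/ω = 2.59×10³ / 0.8810 = 2940 N·m.
J = πd⁴/32 = π(0.0856)⁴/32 = 5.271×10^-6 m⁴.
θ = T·L/(G·J) = 2940 × 2.83 / (27.9×10⁹ × 5.271×10^-6) = 0.05657 rad.

3.24°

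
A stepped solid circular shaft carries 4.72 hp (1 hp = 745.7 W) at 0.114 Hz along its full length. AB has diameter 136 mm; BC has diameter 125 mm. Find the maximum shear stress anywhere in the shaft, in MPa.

12.8 MPa

ω = 2π·0.114 = 0.7163 rad/s, so T = P/ω = 4.72×745.7 / 0.7163 = 4914 N·m.
Under the same torque, τ_max = 16T/(πd³) is largest where d is smallest — segment BC (d = 125 mm).
τ_max = 16·4914/(π·(0.125)³) = 1.281×10^7 Pa.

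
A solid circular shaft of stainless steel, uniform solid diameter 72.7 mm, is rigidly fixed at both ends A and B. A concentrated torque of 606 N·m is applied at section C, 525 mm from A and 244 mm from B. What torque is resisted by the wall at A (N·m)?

192 N·m

With uniform GJ and both ends fixed, compatibility θ_AC = θ_CB gives T_A·a = T_B·b, together with T_A + T_B = T₀.
T_A = T₀·b/(a+b) = 606.0·244/769.0 = 192.3 N·m; T_B = 413.7 N·m.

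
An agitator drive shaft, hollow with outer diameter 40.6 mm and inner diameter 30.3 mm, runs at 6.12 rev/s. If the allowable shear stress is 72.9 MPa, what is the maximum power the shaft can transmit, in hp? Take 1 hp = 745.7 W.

J = π(d_o⁴ − d_i⁴)/32 = π(0.0406⁴ − 0.0303⁴)/32 = 1.840×10^-7 m⁴.
T_max = τ_allow·J/r = 7.29×10^7 × 1.840×10^-7 / 0.0203 = 660.8 N·m.
ω = 2π·6.12 = 38.45 rad/s, so P_max = T_max·ω = 2.541×10^4 W.

34.1 hp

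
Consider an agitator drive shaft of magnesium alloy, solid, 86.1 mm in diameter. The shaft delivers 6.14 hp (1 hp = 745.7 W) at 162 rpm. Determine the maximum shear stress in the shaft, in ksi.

0.312 ksi

ω = 2π·162/60 = 16.96 rad/s, so T = P/ω = 6.14×745.7 / 16.96 = 269.9 N·m.
J = πd⁴/32 = π(0.0861)⁴/32 = 5.395×10^-6 m⁴.
τ_max = T·r/J = 269.9 × 0.0430 / 5.395×10^-6 = 2.154×10^6 Pa.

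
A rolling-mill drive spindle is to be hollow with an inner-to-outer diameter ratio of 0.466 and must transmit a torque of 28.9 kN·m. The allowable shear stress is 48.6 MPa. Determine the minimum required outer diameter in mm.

For a hollow shaft with d_i/d_o = 0.466: τ_max = 16T/(π d_o³ (1−k⁴)), so d_o = [16T/(π τ_allow (1−k⁴))]^(1/3) = [16·28900/(π·4.86×10^7·0.9528)]^(1/3) = 0.1470 m.

147 mm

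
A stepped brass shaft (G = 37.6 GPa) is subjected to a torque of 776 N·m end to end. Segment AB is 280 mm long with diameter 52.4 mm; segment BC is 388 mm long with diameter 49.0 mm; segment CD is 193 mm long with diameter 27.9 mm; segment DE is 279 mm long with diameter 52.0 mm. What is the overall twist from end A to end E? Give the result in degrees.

J_AB = π(0.0524)⁴/32 = 7.40×10^-7 m⁴; J_BC = π(0.0490)⁴/32 = 5.66×10^-7 m⁴; J_CD = π(0.0279)⁴/32 = 5.95×10^-8 m⁴; J_DE = π(0.0520)⁴/32 = 7.18×10^-7 m⁴.
θ = (T/G)·Σ L_i/J_i = (776.0/37.6×10⁹)·(0.280/7.40×10^-7 + 0.388/5.66×10^-7 + 0.193/5.95×10^-8 + 0.279/7.18×10^-7) = 0.09694 rad.

5.55°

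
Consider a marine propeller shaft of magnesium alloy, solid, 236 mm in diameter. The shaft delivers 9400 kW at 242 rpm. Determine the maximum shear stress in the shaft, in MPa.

ω = 2π·242/60 = 25.34 rad/s, so T = P/ω = 9400×10³ / 25.34 = 370900 N·m.
J = πd⁴/32 = π(0.236)⁴/32 = 3.045×10^-4 m⁴.
τ_max = T·r/J = 370900 × 0.118 / 3.045×10^-4 = 1.437×10^8 Pa.

144 MPa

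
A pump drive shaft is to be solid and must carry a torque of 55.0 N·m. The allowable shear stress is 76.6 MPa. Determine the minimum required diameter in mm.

15.4 mm

For a solid shaft τ_max = 16T/(πd³), so d = (16T/(π τ_allow))^(1/3) = (16·55.00/(π·7.66×10^7))^(1/3) = 0.01541 m.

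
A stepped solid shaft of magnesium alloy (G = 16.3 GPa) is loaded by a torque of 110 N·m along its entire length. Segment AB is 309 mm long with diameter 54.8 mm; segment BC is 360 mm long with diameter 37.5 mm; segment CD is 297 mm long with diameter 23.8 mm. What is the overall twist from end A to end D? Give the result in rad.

J_AB = π(0.0548)⁴/32 = 8.85×10^-7 m⁴; J_BC = π(0.0375)⁴/32 = 1.94×10^-7 m⁴; J_CD = π(0.0238)⁴/32 = 3.15×10^-8 m⁴.
θ = (T/G)·Σ L_i/J_i = (110.0/16.3×10⁹)·(0.309/8.85×10^-7 + 0.360/1.94×10^-7 + 0.297/3.15×10^-8) = 0.07850 rad.

0.0785 rad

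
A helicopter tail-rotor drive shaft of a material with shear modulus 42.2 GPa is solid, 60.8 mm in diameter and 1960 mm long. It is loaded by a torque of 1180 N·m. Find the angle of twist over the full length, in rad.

0.0409 rad

J = πd⁴/32 = π(0.0608)⁴/32 = 1.342×10^-6 m⁴.
θ = T·L/(G·J) = 1180 × 1.96 / (42.2×10⁹ × 1.342×10^-6) = 0.04085 rad.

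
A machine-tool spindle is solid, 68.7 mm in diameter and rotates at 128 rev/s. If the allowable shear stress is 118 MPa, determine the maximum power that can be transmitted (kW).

6040 kW

J = πd⁴/32 = π(0.0687)⁴/32 = 2.187×10^-6 m⁴.
T_max = τ_allow·J/r = 1.18×10^8 × 2.187×10^-6 / 0.0343 = 7512 N·m.
ω = 2π·128 = 804.2 rad/s, so P_max = T_max·ω = 6.042×10^6 W.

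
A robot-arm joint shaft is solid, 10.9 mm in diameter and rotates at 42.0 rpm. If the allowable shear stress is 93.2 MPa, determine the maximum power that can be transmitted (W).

J = πd⁴/32 = π(0.0109)⁴/32 = 1.386×10^-9 m⁴.
T_max = τ_allow·J/r = 9.32×10^7 × 1.386×10^-9 / 0.00545 = 23.70 N·m.
ω = 2π·42.0/60 = 4.398 rad/s, so P_max = T_max·ω = 104.2 W.

104 W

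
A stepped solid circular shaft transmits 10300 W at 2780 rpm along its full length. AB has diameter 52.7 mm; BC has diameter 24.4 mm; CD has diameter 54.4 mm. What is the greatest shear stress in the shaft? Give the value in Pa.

ω = 2π·2780/60 = 291.1 rad/s, so T = P/ω = 10300 / 291.1 = 35.38 N·m.
Under the same torque, τ_max = 16T/(πd³) is largest where d is smallest — segment BC (d = 24.4 mm).
τ_max = 16·35.38/(π·(0.0244)³) = 1.240×10^7 Pa.

1.24e7 Pa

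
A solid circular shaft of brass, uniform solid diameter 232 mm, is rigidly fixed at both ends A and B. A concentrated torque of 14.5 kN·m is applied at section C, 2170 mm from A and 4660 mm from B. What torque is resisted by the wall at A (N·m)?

9890 N·m

With uniform GJ and both ends fixed, compatibility θ_AC = θ_CB gives T_A·a = T_B·b, together with T_A + T_B = T₀.
T_A = T₀·b/(a+b) = 14500·4660/6830 = 9893 N·m; T_B = 4607 N·m.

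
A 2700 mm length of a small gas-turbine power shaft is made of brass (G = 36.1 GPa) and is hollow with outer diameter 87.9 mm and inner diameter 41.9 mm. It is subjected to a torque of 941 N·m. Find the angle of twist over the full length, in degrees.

J = π(d_o⁴ − d_i⁴)/32 = π(0.0879⁴ − 0.0419⁴)/32 = 5.558×10^-6 m⁴.
θ = T·L/(G·J) = 941.0 × 2.70 / (36.1×10⁹ × 5.558×10^-6) = 0.01266 rad.

0.725°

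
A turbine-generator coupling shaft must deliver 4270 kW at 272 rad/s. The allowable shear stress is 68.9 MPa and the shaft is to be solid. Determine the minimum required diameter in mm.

105 mm

ω = 272 rad/s, so T = P/ω = 4270×10³ / 272.0 = 15700 N·m.
For a solid shaft τ_max = 16T/(πd³), so d = (16T/(π τ_allow))^(1/3) = (16·15700/(π·6.89×10^7))^(1/3) = 0.1051 m.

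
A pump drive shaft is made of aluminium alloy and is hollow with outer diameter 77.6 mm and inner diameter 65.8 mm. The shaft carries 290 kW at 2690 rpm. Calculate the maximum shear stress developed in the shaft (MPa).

ω = 2π·2690/60 = 281.7 rad/s, so T = P/ω = 290×10³ / 281.7 = 1029 N·m.
J = π(d_o⁴ − d_i⁴)/32 = π(0.0776⁴ − 0.0658⁴)/32 = 1.720×10^-6 m⁴.
τ_max = T·r/J = 1029 × 0.0388 / 1.720×10^-6 = 2.323×10^7 Pa.

23.2 MPa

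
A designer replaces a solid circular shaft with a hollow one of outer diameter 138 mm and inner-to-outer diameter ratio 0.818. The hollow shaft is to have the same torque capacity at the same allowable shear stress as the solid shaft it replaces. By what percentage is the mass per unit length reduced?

Equal τ_max and T ⇒ the solid shaft needs d_s³ = d_o³(1−k⁴), so d_s = 138·(1−0.818⁴)^(1/3) = 113.2 mm.
Area ratio A_h/A_s = d_o²(1−k²)/d_s² = (1−k²)/(1−k⁴)^(2/3) = 0.4915.
Mass saving = 1 − 0.4915 = 50.8 %.

50.8 %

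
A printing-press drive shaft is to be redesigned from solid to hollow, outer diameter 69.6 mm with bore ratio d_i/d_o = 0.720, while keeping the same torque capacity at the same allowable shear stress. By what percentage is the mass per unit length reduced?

Equal τ_max and T ⇒ the solid shaft needs d_s³ = d_o³(1−k⁴), so d_s = 69.6·(1−0.720⁴)^(1/3) = 62.70 mm.
Area ratio A_h/A_s = d_o²(1−k²)/d_s² = (1−k²)/(1−k⁴)^(2/3) = 0.5933.
Mass saving = 1 − 0.5933 = 40.7 %.

40.7 %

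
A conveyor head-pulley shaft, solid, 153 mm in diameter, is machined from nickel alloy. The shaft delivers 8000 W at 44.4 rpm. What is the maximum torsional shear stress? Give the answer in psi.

355 psi

ω = 2π·44.4/60 = 4.650 rad/s, so T = P/ω = 8000 / 4.650 = 1721 N·m.
J = πd⁴/32 = π(0.153)⁴/32 = 5.380×10^-5 m⁴.
τ_max = T·r/J = 1721 × 0.0765 / 5.380×10^-5 = 2.447×10^6 Pa.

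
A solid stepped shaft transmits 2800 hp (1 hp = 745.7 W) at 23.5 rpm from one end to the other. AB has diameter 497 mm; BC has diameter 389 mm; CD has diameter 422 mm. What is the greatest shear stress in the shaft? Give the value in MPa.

ω = 2π·23.5/60 = 2.461 rad/s, so T = P/ω = 2800×745.7 / 2.461 = 848400 N·m.
Under the same torque, τ_max = 16T/(πd³) is largest where d is smallest — segment BC (d = 389 mm).
τ_max = 16·848400/(π·(0.389)³) = 7.341×10^7 Pa.

73.4 MPa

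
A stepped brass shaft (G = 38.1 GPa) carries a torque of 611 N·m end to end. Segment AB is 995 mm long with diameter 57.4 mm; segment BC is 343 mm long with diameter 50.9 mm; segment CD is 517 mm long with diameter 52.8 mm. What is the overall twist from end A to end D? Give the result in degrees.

J_AB = π(0.0574)⁴/32 = 1.07×10^-6 m⁴; J_BC = π(0.0509)⁴/32 = 6.59×10^-7 m⁴; J_CD = π(0.0528)⁴/32 = 7.63×10^-7 m⁴.
θ = (T/G)·Σ L_i/J_i = (611.0/38.1×10⁹)·(0.995/1.07×10^-6 + 0.343/6.59×10^-7 + 0.517/7.63×10^-7) = 0.03419 rad.

1.96°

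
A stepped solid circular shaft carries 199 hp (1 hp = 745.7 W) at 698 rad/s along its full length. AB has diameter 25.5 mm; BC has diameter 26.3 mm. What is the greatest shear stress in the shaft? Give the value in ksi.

9.47 ksi

ω = 698 rad/s, so T = P/ω = 199×745.7 / 698.0 = 212.6 N·m.
Under the same torque, τ_max = 16T/(πd³) is largest where d is smallest — segment AB (d = 25.5 mm).
τ_max = 16·212.6/(π·(0.0255)³) = 6.530×10^7 Pa.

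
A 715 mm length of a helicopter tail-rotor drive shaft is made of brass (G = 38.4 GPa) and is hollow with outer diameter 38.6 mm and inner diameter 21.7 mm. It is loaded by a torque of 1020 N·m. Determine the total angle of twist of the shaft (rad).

0.0968 rad

J = π(d_o⁴ − d_i⁴)/32 = π(0.0386⁴ − 0.0217⁴)/32 = 1.962×10^-7 m⁴.
θ = T·L/(G·J) = 1020 × 0.715 / (38.4×10⁹ × 1.962×10^-7) = 0.09681 rad.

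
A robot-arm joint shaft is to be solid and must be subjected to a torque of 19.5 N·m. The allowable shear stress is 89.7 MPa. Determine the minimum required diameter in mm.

For a solid shaft τ_max = 16T/(πd³), so d = (16T/(π τ_allow))^(1/3) = (16·19.50/(π·8.97×10^7))^(1/3) = 0.01035 m.

10.3 mm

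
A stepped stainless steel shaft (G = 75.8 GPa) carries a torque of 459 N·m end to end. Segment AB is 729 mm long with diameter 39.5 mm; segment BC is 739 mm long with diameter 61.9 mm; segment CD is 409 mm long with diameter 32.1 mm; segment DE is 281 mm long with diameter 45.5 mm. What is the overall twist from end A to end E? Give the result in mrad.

49.4 mrad

J_AB = π(0.0395)⁴/32 = 2.39×10^-7 m⁴; J_BC = π(0.0619)⁴/32 = 1.44×10^-6 m⁴; J_CD = π(0.0321)⁴/32 = 1.04×10^-7 m⁴; J_DE = π(0.0455)⁴/32 = 4.21×10^-7 m⁴.
θ = (T/G)·Σ L_i/J_i = (459.0/75.8×10⁹)·(0.729/2.39×10^-7 + 0.739/1.44×10^-6 + 0.409/1.04×10^-7 + 0.281/4.21×10^-7) = 0.04938 rad.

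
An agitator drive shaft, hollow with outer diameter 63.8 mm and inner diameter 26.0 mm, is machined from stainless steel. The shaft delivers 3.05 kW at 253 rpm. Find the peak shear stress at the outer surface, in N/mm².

2.32 N/mm²

ω = 2π·253/60 = 26.49 rad/s, so T = P/ω = 3.05×10³ / 26.49 = 115.1 N·m.
J = π(d_o⁴ − d_i⁴)/32 = π(0.0638⁴ − 0.0260⁴)/32 = 1.582×10^-6 m⁴.
τ_max = T·r/J = 115.1 × 0.0319 / 1.582×10^-6 = 2.322×10^6 Pa.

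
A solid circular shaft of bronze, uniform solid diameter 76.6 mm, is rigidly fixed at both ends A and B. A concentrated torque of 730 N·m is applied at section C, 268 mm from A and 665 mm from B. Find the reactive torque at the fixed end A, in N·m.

With uniform GJ and both ends fixed, compatibility θ_AC = θ_CB gives T_A·a = T_B·b, together with T_A + T_B = T₀.
T_A = T₀·b/(a+b) = 730.0·665/933.0 = 520.3 N·m; T_B = 209.7 N·m.

520 N·m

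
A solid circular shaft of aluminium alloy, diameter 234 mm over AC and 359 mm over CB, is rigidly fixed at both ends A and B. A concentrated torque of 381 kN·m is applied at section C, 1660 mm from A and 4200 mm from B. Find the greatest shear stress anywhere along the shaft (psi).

6890 psi

Compatibility: T_A·a/J_AC = T_B·b/J_CB with T_A + T_B = T₀.
J_AC = 2.94×10^-4 m⁴, J_CB = 1.63×10^-3 m⁴, so T_A = T₀·(J_AC/a)/((J_AC/a)+(J_CB/b)) = 119400 N·m, T_B = 261600 N·m.
τ in each portion: τ_AC = 4.75×10^7 Pa, τ_CB = 2.88×10^7 Pa; maximum is in AC.
τ_max = T_AC·r/J = 119400·0.117/2.94×10^-4 = 4.748×10^7 Pa.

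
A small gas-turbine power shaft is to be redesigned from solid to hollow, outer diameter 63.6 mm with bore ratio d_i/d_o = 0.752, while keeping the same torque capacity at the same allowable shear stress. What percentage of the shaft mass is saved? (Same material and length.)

Equal τ_max and T ⇒ the solid shaft needs d_s³ = d_o³(1−k⁴), so d_s = 63.6·(1−0.752⁴)^(1/3) = 55.93 mm.
Area ratio A_h/A_s = d_o²(1−k²)/d_s² = (1−k²)/(1−k⁴)^(2/3) = 0.5618.
Mass saving = 1 − 0.5618 = 43.8 %.

43.8 %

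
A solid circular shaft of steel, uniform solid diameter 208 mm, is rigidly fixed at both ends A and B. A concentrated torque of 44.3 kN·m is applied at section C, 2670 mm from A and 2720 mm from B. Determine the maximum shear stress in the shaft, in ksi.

With uniform GJ and both ends fixed, compatibility θ_AC = θ_CB gives T_A·a = T_B·b, together with T_A + T_B = T₀.
T_A = T₀·b/(a+b) = 44300·2720/5390 = 22360 N·m; T_B = 21940 N·m.
τ in each portion: τ_AC = 1.27×10^7 Pa, τ_CB = 1.24×10^7 Pa; maximum is in AC.
τ_max = T_AC·r/J = 22360·0.104/1.84×10^-4 = 1.265×10^7 Pa.

1.84 ksi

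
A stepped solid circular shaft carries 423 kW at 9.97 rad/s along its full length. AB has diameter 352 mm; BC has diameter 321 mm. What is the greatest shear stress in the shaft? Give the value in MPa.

ω = 9.97 rad/s, so T = P/ω = 423×10³ / 9.970 = 42430 N·m.
Under the same torque, τ_max = 16T/(πd³) is largest where d is smallest — segment BC (d = 321 mm).
τ_max = 16·42430/(π·(0.321)³) = 6.533×10^6 Pa.

6.53 MPa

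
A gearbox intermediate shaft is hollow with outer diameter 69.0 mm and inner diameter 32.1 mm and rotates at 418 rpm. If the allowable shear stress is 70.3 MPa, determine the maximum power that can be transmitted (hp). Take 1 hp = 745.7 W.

J = π(d_o⁴ − d_i⁴)/32 = π(0.0690⁴ − 0.0321⁴)/32 = 2.121×10^-6 m⁴.
T_max = τ_allow·J/r = 7.03×10^7 × 2.121×10^-6 / 0.0345 = 4322 N·m.
ω = 2π·418/60 = 43.77 rad/s, so P_max = T_max·ω = 1.892×10^5 W.

254 hp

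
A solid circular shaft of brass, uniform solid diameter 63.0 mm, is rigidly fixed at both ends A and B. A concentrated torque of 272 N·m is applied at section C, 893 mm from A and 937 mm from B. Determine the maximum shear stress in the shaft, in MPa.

2.84 MPa

With uniform GJ and both ends fixed, compatibility θ_AC = θ_CB gives T_A·a = T_B·b, together with T_A + T_B = T₀.
T_A = T₀·b/(a+b) = 272.0·937/1830 = 139.3 N·m; T_B = 132.7 N·m.
τ in each portion: τ_AC = 2.84×10^6 Pa, τ_CB = 2.70×10^6 Pa; maximum is in AC.
τ_max = T_AC·r/J = 139.3·0.0315/1.55×10^-6 = 2.837×10^6 Pa.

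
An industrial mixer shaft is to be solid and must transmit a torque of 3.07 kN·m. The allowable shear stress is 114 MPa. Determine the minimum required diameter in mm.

51.6 mm

For a solid shaft τ_max = 16T/(πd³), so d = (16T/(π τ_allow))^(1/3) = (16·3070/(π·1.14×10^8))^(1/3) = 0.05157 m.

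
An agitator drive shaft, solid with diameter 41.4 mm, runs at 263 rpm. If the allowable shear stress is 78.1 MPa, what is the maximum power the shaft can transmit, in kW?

J = πd⁴/32 = π(0.0414)⁴/32 = 2.884×10^-7 m⁴.
T_max = τ_allow·J/r = 7.81×10^7 × 2.884×10^-7 / 0.0207 = 1088 N·m.
ω = 2π·263/60 = 27.54 rad/s, so P_max = T_max·ω = 2.997×10^4 W.

30.0 kW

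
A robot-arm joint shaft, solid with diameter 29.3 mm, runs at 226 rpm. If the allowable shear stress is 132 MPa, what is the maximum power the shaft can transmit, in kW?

J = πd⁴/32 = π(0.0293)⁴/32 = 7.236×10^-8 m⁴.
T_max = τ_allow·J/r = 1.32×10^8 × 7.236×10^-8 / 0.0146 = 651.9 N·m.
ω = 2π·226/60 = 23.67 rad/s, so P_max = T_max·ω = 1.543×10^4 W.

15.4 kW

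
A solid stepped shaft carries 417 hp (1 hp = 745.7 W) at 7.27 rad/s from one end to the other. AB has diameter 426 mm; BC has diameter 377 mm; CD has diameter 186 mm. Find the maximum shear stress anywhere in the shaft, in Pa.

3.39e7 Pa

ω = 7.27 rad/s, so T = P/ω = 417×745.7 / 7.270 = 42770 N·m.
Under the same torque, τ_max = 16T/(πd³) is largest where d is smallest — segment CD (d = 186 mm).
τ_max = 16·42770/(π·(0.186)³) = 3.385×10^7 Pa.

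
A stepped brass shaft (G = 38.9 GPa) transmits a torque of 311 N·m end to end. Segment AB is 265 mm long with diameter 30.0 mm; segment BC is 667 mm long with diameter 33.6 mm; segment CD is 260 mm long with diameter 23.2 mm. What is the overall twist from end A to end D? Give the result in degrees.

8.16°

J_AB = π(0.0300)⁴/32 = 7.95×10^-8 m⁴; J_BC = π(0.0336)⁴/32 = 1.25×10^-7 m⁴; J_CD = π(0.0232)⁴/32 = 2.84×10^-8 m⁴.
θ = (T/G)·Σ L_i/J_i = (311.0/38.9×10⁹)·(0.265/7.95×10^-8 + 0.667/1.25×10^-7 + 0.260/2.84×10^-8) = 0.1423 rad.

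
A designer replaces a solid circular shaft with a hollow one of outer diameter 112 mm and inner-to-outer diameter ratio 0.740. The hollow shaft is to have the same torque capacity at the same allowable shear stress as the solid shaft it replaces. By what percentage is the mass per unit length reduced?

42.6 %

Equal τ_max and T ⇒ the solid shaft needs d_s³ = d_o³(1−k⁴), so d_s = 112·(1−0.740⁴)^(1/3) = 99.45 mm.
Area ratio A_h/A_s = d_o²(1−k²)/d_s² = (1−k²)/(1−k⁴)^(2/3) = 0.5738.
Mass saving = 1 − 0.5738 = 42.6 %.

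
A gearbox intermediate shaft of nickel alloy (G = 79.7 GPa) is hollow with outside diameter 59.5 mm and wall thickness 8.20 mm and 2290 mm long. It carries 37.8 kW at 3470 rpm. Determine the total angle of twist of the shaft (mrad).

3.35 mrad

ω = 2π·3470/60 = 363.4 rad/s, so T = P/ω = 37.8×10³ / 363.4 = 104.0 N·m.
J = π(d_o⁴ − d_i⁴)/32 = π(0.0595⁴ − 0.0431⁴)/32 = 8.917×10^-7 m⁴.
θ = T·L/(G·J) = 104.0 × 2.29 / (79.7×10⁹ × 8.917×10^-7) = 3.352×10^-3 rad.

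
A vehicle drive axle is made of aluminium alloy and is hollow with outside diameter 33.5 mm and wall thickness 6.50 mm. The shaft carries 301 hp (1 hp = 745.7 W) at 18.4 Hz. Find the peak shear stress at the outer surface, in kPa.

ω = 2π·18.4 = 115.6 rad/s, so T = P/ω = 301×745.7 / 115.6 = 1941 N·m.
J = π(d_o⁴ − d_i⁴)/32 = π(0.0335⁴ − 0.0205⁴)/32 = 1.063×10^-7 m⁴.
τ_max = T·r/J = 1941 × 0.0168 / 1.063×10^-7 = 3.059×10^8 Pa.

306000 kPa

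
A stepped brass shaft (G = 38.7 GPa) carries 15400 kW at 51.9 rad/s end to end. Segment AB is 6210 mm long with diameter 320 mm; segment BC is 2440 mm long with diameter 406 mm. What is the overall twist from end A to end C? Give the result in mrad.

ω = 51.9 rad/s, so T = P/ω = 15400×10³ / 51.90 = 296700 N·m.
J_AB = π(0.320)⁴/32 = 1.03×10^-3 m⁴; J_BC = π(0.406)⁴/32 = 2.67×10^-3 m⁴.
θ = (T/G)·Σ L_i/J_i = (296700/38.7×10⁹)·(6.21/1.03×10^-3 + 2.44/2.67×10^-3) = 0.05327 rad.

53.3 mrad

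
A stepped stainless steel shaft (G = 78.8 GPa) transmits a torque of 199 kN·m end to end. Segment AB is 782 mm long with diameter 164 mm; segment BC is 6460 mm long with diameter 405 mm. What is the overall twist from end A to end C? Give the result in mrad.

34.0 mrad

J_AB = π(0.164)⁴/32 = 7.10×10^-5 m⁴; J_BC = π(0.405)⁴/32 = 2.64×10^-3 m⁴.
θ = (T/G)·Σ L_i/J_i = (199000/78.8×10⁹)·(0.782/7.10×10^-5 + 6.46/2.64×10^-3) = 0.03398 rad.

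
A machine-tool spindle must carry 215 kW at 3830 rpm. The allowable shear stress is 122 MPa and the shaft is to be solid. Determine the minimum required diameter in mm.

ω = 2π·3830/60 = 401.1 rad/s, so T = P/ω = 215×10³ / 401.1 = 536.1 N·m.
For a solid shaft τ_max = 16T/(πd³), so d = (16T/(π τ_allow))^(1/3) = (16·536.1/(π·1.22×10^8))^(1/3) = 0.02818 m.

28.2 mm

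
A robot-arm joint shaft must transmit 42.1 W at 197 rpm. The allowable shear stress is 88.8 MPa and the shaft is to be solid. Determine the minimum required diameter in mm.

4.89 mm

ω = 2π·197/60 = 20.63 rad/s, so T = P/ω = 42.1 / 20.63 = 2.041 N·m.
For a solid shaft τ_max = 16T/(πd³), so d = (16T/(π τ_allow))^(1/3) = (16·2.041/(π·8.88×10^7))^(1/3) = 0.004892 m.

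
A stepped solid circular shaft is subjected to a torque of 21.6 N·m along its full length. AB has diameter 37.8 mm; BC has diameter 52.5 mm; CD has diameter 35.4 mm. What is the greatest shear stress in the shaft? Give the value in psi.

Under the same torque, τ_max = 16T/(πd³) is largest where d is smallest — segment CD (d = 35.4 mm).
τ_max = 16·21.60/(π·(0.0354)³) = 2.480×10^6 Pa.

360 psi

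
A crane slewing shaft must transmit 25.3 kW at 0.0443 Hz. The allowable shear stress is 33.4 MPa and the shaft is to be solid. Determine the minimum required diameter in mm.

240 mm

ω = 2π·0.0443 = 0.2783 rad/s, so T = P/ω = 25.3×10³ / 0.2783 = 90890 N·m.
For a solid shaft τ_max = 16T/(πd³), so d = (16T/(π τ_allow))^(1/3) = (16·90890/(π·3.34×10^7))^(1/3) = 0.2402 m.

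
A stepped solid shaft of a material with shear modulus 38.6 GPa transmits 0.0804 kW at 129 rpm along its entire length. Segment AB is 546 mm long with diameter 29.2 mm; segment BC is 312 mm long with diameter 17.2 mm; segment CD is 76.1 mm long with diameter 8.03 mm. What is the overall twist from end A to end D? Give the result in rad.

ω = 2π·129/60 = 13.51 rad/s, so T = P/ω = 0.0804×10³ / 13.51 = 5.952 N·m.
J_AB = π(0.0292)⁴/32 = 7.14×10^-8 m⁴; J_BC = π(0.0172)⁴/32 = 8.59×10^-9 m⁴; J_CD = π(0.00803)⁴/32 = 4.08×10^-10 m⁴.
θ = (T/G)·Σ L_i/J_i = (5.952/38.6×10⁹)·(0.546/7.14×10^-8 + 0.312/8.59×10^-9 + 0.0761/4.08×10^-10) = 0.03552 rad.

0.0355 rad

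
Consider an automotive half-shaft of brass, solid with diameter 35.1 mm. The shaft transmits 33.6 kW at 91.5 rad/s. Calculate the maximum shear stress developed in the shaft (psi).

6270 psi

ω = 91.5 rad/s, so T = P/ω = 33.6×10³ / 91.50 = 367.2 N·m.
J = πd⁴/32 = π(0.0351)⁴/32 = 1.490×10^-7 m⁴.
τ_max = T·r/J = 367.2 × 0.0175 / 1.490×10^-7 = 4.325×10^7 Pa.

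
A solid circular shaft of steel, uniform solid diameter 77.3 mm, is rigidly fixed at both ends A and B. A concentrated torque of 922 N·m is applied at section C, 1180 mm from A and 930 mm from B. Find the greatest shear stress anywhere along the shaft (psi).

With uniform GJ and both ends fixed, compatibility θ_AC = θ_CB gives T_A·a = T_B·b, together with T_A + T_B = T₀.
T_A = T₀·b/(a+b) = 922.0·930/2110 = 406.4 N·m; T_B = 515.6 N·m.
τ in each portion: τ_AC = 4.48×10^6 Pa, τ_CB = 5.69×10^6 Pa; maximum is in CB.
τ_max = T_CB·r/J = 515.6·0.0386/3.51×10^-6 = 5.685×10^6 Pa.

825 psi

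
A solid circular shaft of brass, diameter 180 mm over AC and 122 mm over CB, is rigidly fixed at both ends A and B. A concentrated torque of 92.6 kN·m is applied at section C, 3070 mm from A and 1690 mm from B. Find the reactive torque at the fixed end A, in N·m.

Compatibility: T_A·a/J_AC = T_B·b/J_CB with T_A + T_B = T₀.
J_AC = 1.03×10^-4 m⁴, J_CB = 2.17×10^-5 m⁴, so T_A = T₀·(J_AC/a)/((J_AC/a)+(J_CB/b)) = 66940 N·m, T_B = 25660 N·m.

66900 N·m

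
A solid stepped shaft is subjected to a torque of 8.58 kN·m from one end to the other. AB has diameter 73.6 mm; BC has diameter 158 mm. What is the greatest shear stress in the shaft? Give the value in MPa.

Under the same torque, τ_max = 16T/(πd³) is largest where d is smallest — segment AB (d = 73.6 mm).
τ_max = 16·8580/(π·(0.0736)³) = 1.096×10^8 Pa.

110 MPa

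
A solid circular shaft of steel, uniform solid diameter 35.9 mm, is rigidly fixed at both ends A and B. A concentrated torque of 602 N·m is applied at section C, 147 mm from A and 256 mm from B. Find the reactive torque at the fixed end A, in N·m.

With uniform GJ and both ends fixed, compatibility θ_AC = θ_CB gives T_A·a = T_B·b, together with T_A + T_B = T₀.
T_A = T₀·b/(a+b) = 602.0·256/403.0 = 382.4 N·m; T_B = 219.6 N·m.

382 N·m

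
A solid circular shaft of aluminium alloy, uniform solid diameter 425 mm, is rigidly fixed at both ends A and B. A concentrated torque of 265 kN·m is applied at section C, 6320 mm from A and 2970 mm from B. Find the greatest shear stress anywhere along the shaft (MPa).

With uniform GJ and both ends fixed, compatibility θ_AC = θ_CB gives T_A·a = T_B·b, together with T_A + T_B = T₀.
T_A = T₀·b/(a+b) = 265000·2970/9290 = 84720 N·m; T_B = 180300 N·m.
τ in each portion: τ_AC = 5.62×10^6 Pa, τ_CB = 1.20×10^7 Pa; maximum is in CB.
τ_max = T_CB·r/J = 180300·0.212/3.20×10^-3 = 1.196×10^7 Pa.

12.0 MPa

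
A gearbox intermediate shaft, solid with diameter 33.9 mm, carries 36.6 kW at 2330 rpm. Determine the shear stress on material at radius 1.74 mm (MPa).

2.01 MPa

ω = 2π·2330/60 = 244.0 rad/s, so T = P/ω = 36.6×10³ / 244.0 = 150.0 N·m.
J = πd⁴/32 = π(0.0339)⁴/32 = 1.297×10^-7 m⁴.
Shear stress varies linearly with radius: τ = T·r/J = 150.0 × 0.00174 / 1.297×10^-7 = 2.013×10^6 Pa.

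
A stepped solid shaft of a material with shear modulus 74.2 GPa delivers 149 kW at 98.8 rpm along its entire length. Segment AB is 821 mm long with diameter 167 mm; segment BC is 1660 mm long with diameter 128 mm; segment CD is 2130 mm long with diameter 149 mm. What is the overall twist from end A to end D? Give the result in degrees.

ω = 2π·98.8/60 = 10.35 rad/s, so T = P/ω = 149×10³ / 10.35 = 14400 N·m.
J_AB = π(0.167)⁴/32 = 7.64×10^-5 m⁴; J_BC = π(0.128)⁴/32 = 2.64×10^-5 m⁴; J_CD = π(0.149)⁴/32 = 4.84×10^-5 m⁴.
θ = (T/G)·Σ L_i/J_i = (14400/74.2×10⁹)·(0.821/7.64×10^-5 + 1.66/2.64×10^-5 + 2.13/4.84×10^-5) = 0.02286 rad.

1.31°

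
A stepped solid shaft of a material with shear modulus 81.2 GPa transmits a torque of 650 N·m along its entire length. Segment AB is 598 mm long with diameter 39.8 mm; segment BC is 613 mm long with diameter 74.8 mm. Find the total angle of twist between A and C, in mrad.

21.0 mrad

J_AB = π(0.0398)⁴/32 = 2.46×10^-7 m⁴; J_BC = π(0.0748)⁴/32 = 3.07×10^-6 m⁴.
θ = (T/G)·Σ L_i/J_i = (650.0/81.2×10⁹)·(0.598/2.46×10^-7 + 0.613/3.07×10^-6) = 0.02103 rad.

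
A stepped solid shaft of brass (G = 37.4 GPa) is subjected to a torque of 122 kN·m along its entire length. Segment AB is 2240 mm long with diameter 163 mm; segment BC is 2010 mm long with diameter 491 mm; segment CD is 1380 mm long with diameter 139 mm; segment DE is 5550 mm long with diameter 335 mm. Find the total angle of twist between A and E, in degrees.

14.0°

J_AB = π(0.163)⁴/32 = 6.93×10^-5 m⁴; J_BC = π(0.491)⁴/32 = 5.71×10^-3 m⁴; J_CD = π(0.139)⁴/32 = 3.66×10^-5 m⁴; J_DE = π(0.335)⁴/32 = 1.24×10^-3 m⁴.
θ = (T/G)·Σ L_i/J_i = (122000/37.4×10⁹)·(2.24/6.93×10^-5 + 2.01/5.71×10^-3 + 1.38/3.66×10^-5 + 5.55/1.24×10^-3) = 0.2441 rad.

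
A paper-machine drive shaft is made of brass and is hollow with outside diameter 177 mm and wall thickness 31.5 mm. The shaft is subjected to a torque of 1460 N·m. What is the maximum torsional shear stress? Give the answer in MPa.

J = π(d_o⁴ − d_i⁴)/32 = π(0.177⁴ − 0.114⁴)/32 = 7.978×10^-5 m⁴.
τ_max = T·r/J = 1460 × 0.0885 / 7.978×10^-5 = 1.620×10^6 Pa.

1.62 MPa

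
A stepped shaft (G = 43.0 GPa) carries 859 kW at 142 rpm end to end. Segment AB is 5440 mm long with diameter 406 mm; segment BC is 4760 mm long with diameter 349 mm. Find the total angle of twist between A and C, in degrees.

0.409°

ω = 2π·142/60 = 14.87 rad/s, so T = P/ω = 859×10³ / 14.87 = 57770 N·m.
J_AB = π(0.406)⁴/32 = 2.67×10^-3 m⁴; J_BC = π(0.349)⁴/32 = 1.46×10^-3 m⁴.
θ = (T/G)·Σ L_i/J_i = (57770/43.0×10⁹)·(5.44/2.67×10^-3 + 4.76/1.46×10^-3) = 7.130×10^-3 rad.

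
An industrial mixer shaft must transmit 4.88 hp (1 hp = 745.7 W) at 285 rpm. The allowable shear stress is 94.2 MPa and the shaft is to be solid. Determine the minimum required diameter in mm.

ω = 2π·285/60 = 29.85 rad/s, so T = P/ω = 4.88×745.7 / 29.85 = 121.9 N·m.
For a solid shaft τ_max = 16T/(πd³), so d = (16T/(π τ_allow))^(1/3) = (16·121.9/(π·9.42×10^7))^(1/3) = 0.01875 m.

18.8 mm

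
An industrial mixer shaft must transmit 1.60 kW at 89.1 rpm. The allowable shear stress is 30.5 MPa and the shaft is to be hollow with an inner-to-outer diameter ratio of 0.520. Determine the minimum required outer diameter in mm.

31.4 mm

ω = 2π·89.1/60 = 9.331 rad/s, so T = P/ω = 1.60×10³ / 9.331 = 171.5 N·m.
For a hollow shaft with d_i/d_o = 0.520: τ_max = 16T/(π d_o³ (1−k⁴)), so d_o = [16T/(π τ_allow (1−k⁴))]^(1/3) = [16·171.5/(π·3.05×10^7·0.9269)]^(1/3) = 0.03138 m.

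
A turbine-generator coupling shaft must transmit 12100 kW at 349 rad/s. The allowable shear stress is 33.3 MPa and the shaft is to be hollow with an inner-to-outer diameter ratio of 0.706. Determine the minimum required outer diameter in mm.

ω = 349 rad/s, so T = P/ω = 12100×10³ / 349.0 = 34670 N·m.
For a hollow shaft with d_i/d_o = 0.706: τ_max = 16T/(π d_o³ (1−k⁴)), so d_o = [16T/(π τ_allow (1−k⁴))]^(1/3) = [16·34670/(π·3.33×10^7·0.7516)]^(1/3) = 0.1918 m.

192 mm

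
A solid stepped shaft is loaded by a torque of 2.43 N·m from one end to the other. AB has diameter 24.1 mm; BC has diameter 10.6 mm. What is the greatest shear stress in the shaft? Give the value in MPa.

Under the same torque, τ_max = 16T/(πd³) is largest where d is smallest — segment BC (d = 10.6 mm).
τ_max = 16·2.430/(π·(0.0106)³) = 1.039×10^7 Pa.

10.4 MPa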